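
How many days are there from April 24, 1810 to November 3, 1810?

April 1810: 30 − 24 = 6 days remain.
Then May (31), June (30), July (31), August (31), September (30), October (31): 31 + 30 + 31 + 31 + 30 + 31 = 184 days.
November 1–3, 1810: 3 days.
Total: 6 + 184 + 3 = 193 days.

193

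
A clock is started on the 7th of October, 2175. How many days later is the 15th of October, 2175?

8

Within October 2175: 15 − 7 = 8 days.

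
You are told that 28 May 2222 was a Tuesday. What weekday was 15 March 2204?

Thursday

Count forward from the earlier date (March 15, 2204) to the later (May 28, 2222):
From March 15, 2204 to March 15, 2222: 18 years, of which 4 contain a Feb 29 — 14×365 + 4×366 = 6574 days.
March 2222: 31 − 15 = 16 days remain.
Then April (30): 30 days.
May 1–28, 2222: 28 days.
Residual: 74 days.
Total: 6648 days.
6648 mod 7 = 5, so 5 days before Tuesday is Thursday.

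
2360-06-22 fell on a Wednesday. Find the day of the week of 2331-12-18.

Friday

Count forward from the earlier date (December 18, 2331) to the later (June 22, 2360):
From December 18, 2331 to December 18, 2359: 28 years, of which 7 contain a Feb 29 — 21×365 + 7×366 = 10227 days.
December 2359: 31 − 18 = 13 days remain.
Then January (31), February 2360 (29), March (31), April (30), May (31): 31 + 29 + 31 + 30 + 31 = 152 days.
June 1–22, 2360: 22 days.
Residual: 187 days.
Total: 10414 days.
10414 mod 7 = 5, so 5 days before Wednesday is Friday.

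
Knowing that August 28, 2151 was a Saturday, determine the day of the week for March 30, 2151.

Count forward from the earlier date (March 30, 2151) to the later (August 28, 2151):
March 2151: 31 − 30 = 1 day remains.
Then April (30), May (31), June (30), July (31): 30 + 31 + 30 + 31 = 122 days.
August 1–28, 2151: 28 days.
Total: 1 + 122 + 28 = 151 days.
151 mod 7 = 4, so 4 days before Saturday is Tuesday.

Tuesday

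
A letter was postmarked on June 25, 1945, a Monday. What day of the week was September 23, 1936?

Count forward from the earlier date (September 23, 1936) to the later (June 25, 1945):
From September 23, 1936 to September 23, 1944: 8 years, of which 2 contain a Feb 29 — 6×365 + 2×366 = 2922 days.
September 1944: 30 − 23 = 7 days remain.
Then October (31), November (30), December (31), January (31), February 1945 (28), March (31), April (30), May (31): 31 + 30 + 31 + 31 + 28 + 31 + 30 + 31 = 243 days.
June 1–25, 1945: 25 days.
Residual: 275 days.
Total: 3197 days.
3197 mod 7 = 5, so 5 days before Monday is Wednesday.

Wednesday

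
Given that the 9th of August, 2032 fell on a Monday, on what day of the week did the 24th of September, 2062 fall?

From August 9, 2032 to August 9, 2062: 30 years, of which 7 contain a Feb 29 — 23×365 + 7×366 = 10957 days.
August 2062: 31 − 9 = 22 days remain.
September 1–24, 2062: 24 days.
Residual: 46 days.
Total: 11003 days.
11003 mod 7 = 6, so 6 days after Monday is Sunday.

Sunday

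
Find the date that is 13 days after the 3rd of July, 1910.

the 16th of July, 1910

Count 13 days after July 3, 1910:
Within July 1910: 16 − 3 = 13 days.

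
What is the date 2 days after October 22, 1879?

October 24, 1879

Count 2 days after October 22, 1879:
Within October 1879: 24 − 22 = 2 days.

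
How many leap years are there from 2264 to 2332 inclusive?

Years divisible by 4: 2264, 2268, …, 2332 — 18 in all.
Of these, 2300 is divisible by 100 but not 400, so not leap.
Leap years: 18 − 1 = 17.

17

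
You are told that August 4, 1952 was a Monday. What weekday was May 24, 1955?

Tuesday

Day-of-year of August 4, 1952: 217.
Day-of-year of May 24, 1955: 144.
1952 has 366 days, so 366 − 217 = 149 days remain in 1952.
Full years: 1953: 365; 1954: 365. Sum = 730.
Total: 149 + 730 + 144 = 1023 days.
1023 mod 7 = 1, so 1 day after Monday is Tuesday.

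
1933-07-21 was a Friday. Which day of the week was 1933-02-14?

Tuesday

Count forward from the earlier date (February 14, 1933) to the later (July 21, 1933):
February 1933: 28 − 14 = 14 days remain (1933 is not a leap year, so February has 28 days).
Then March (31), April (30), May (31), June (30): 31 + 30 + 31 + 30 = 122 days.
July 1–21, 1933: 21 days.
Total: 14 + 122 + 21 = 157 days.
157 mod 7 = 3, so 3 days before Friday is Tuesday.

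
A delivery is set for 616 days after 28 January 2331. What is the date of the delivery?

5 October 2332

Count 616 days after January 28, 2331:
Day-of-year of January 28, 2331: 28.
Day-of-year of October 5, 2332: 279.
2331 has 365 days, so 365 − 28 = 337 days remain in 2331.
Total: 337 + 279 = 616 days.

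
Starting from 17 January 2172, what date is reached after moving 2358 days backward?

3 August 2165

Count 2358 days before January 17, 2172:
Day-of-year of August 3, 2165: 215.
Day-of-year of January 17, 2172: 17.
2165 has 365 days, so 365 − 215 = 150 days remain in 2165.
Full years: 2166: 365; 2167: 365; 2168: 366; 2169: 365; 2170: 365; 2171: 365. Sum = 2191.
Total: 150 + 2191 + 17 = 2358 days.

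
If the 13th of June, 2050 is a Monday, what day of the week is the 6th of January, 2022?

Thursday

Count forward from the earlier date (January 6, 2022) to the later (June 13, 2050):
From January 6, 2022 to January 6, 2050: 28 years, of which 7 contain a Feb 29 — 21×365 + 7×366 = 10227 days.
January 2050: 31 − 6 = 25 days remain.
Then February 2050 (28), March (31), April (30), May (31): 28 + 31 + 30 + 31 = 120 days.
June 1–13, 2050: 13 days.
Residual: 158 days.
Total: 10385 days.
10385 mod 7 = 4, so 4 days before Monday is Thursday.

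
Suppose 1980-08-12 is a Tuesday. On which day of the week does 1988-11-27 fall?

Sunday

From August 12, 1980 to August 12, 1988: 8 years, of which 2 contain a Feb 29 — 6×365 + 2×366 = 2922 days.
August 1988: 31 − 12 = 19 days remain.
Then September (30), October (31): 30 + 31 = 61 days.
November 1–27, 1988: 27 days.
Residual: 107 days.
Total: 3029 days.
3029 mod 7 = 5, so 5 days after Tuesday is Sunday.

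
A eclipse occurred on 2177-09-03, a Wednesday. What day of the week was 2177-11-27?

Thursday

September 2177: 30 − 3 = 27 days remain.
Then October (31): 31 days.
November 1–27, 2177: 27 days.
Total: 27 + 31 + 27 = 85 days.
85 mod 7 = 1, so 1 day after Wednesday is Thursday.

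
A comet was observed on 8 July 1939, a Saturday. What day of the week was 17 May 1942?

July 8, 1939 → July 8, 1940: 366 days (1940 is a leap year).
July 8, 1940 → July 8, 1941: 365 days.
July 1941: 31 − 8 = 23 days remain.
Then 9 full months totalling 273 days.
May 1–17, 1942: 17 days.
Residual: 313 days.
Total: 1044 days.
1044 mod 7 = 1, so 1 day after Saturday is Sunday.

Sunday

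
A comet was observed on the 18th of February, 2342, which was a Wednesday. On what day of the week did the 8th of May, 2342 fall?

February 2342: 28 − 18 = 10 days remain (2342 is not a leap year, so February has 28 days).
Then March (31), April (30): 31 + 30 = 61 days.
May 1–8, 2342: 8 days.
Total: 10 + 61 + 8 = 79 days.
79 mod 7 = 2, so 2 days after Wednesday is Friday.

Friday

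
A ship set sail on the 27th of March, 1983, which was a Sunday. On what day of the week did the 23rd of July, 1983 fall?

Saturday

March 1983: 31 − 27 = 4 days remain.
Then April (30), May (31), June (30): 30 + 31 + 30 = 91 days.
July 1–23, 1983: 23 days.
Total: 4 + 91 + 23 = 118 days.
118 mod 7 = 6, so 6 days after Sunday is Saturday.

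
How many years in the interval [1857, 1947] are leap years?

21

Years divisible by 4: 1860, 1864, …, 1944 — 22 in all.
Of these, 1900 is divisible by 100 but not 400, so not leap.
Leap years: 22 − 1 = 21.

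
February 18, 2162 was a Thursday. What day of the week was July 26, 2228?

Saturday

Day-of-year of February 18, 2162: 49.
Day-of-year of July 26, 2228: 208.
2162 has 365 days, so 365 − 49 = 316 days remain in 2162.
Full years 2163–2227: 50 common + 15 leap = 50×365 + 15×366 = 23740 days.
Total: 316 + 23740 + 208 = 24264 days.
24264 mod 7 = 2, so 2 days after Thursday is Saturday.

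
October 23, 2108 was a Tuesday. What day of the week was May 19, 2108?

Count forward from the earlier date (May 19, 2108) to the later (October 23, 2108):
May 2108: 31 − 19 = 12 days remain.
Then June (30), July (31), August (31), September (30): 30 + 31 + 31 + 30 = 122 days.
October 1–23, 2108: 23 days.
Total: 12 + 122 + 23 = 157 days.
157 mod 7 = 3, so 3 days before Tuesday is Saturday.

Saturday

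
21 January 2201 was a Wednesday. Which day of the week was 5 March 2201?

January 2201: 31 − 21 = 10 days remain.
Then February 2201 (28): 28 days.
March 1–5, 2201: 5 days.
Total: 10 + 28 + 5 = 43 days.
43 mod 7 = 1, so 1 day after Wednesday is Thursday.

Thursday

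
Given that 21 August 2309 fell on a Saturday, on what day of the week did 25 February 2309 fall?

Thursday

Count forward from the earlier date (February 25, 2309) to the later (August 21, 2309):
February 2309: 28 − 25 = 3 days remain (2309 is not a leap year, so February has 28 days).
Then March (31), April (30), May (31), June (30), July (31): 31 + 30 + 31 + 30 + 31 = 153 days.
August 1–21, 2309: 21 days.
Total: 3 + 153 + 21 = 177 days.
177 mod 7 = 2, so 2 days before Saturday is Thursday.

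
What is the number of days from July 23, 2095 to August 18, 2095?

July 2095: 31 − 23 = 8 days remain.
August 1–18, 2095: 18 days.
Total: 8 + 18 = 26 days.

26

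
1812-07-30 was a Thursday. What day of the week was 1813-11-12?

Friday

July 1812: 31 − 30 = 1 day remains.
Then 15 full months totalling 457 days.
November 1–12, 1813: 12 days.
Total: 1 + 457 + 12 = 470 days.
470 mod 7 = 1, so 1 day after Thursday is Friday.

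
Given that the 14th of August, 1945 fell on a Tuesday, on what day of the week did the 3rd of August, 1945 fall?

Count forward from the earlier date (August 3, 1945) to the later (August 14, 1945):
Within August 1945: 14 − 3 = 11 days.
11 mod 7 = 4, so 4 days before Tuesday is Friday.

Friday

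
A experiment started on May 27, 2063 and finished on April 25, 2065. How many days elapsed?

699

Day-of-year of May 27, 2063: 147.
Day-of-year of April 25, 2065: 115.
2063 has 365 days, so 365 − 147 = 218 days remain in 2063.
Full years: 2064: 366. Sum = 366.
Total: 218 + 366 + 115 = 699 days.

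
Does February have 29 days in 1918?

No

1918 is not a leap year.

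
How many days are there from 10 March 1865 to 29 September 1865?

March 1865: 31 − 10 = 21 days remain.
Then April (30), May (31), June (30), July (31), August (31): 30 + 31 + 30 + 31 + 31 = 153 days.
September 1–29, 1865: 29 days.
Total: 21 + 153 + 29 = 203 days.

203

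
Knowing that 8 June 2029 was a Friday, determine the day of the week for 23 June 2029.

Saturday

Within June 2029: 23 − 8 = 15 days.
15 mod 7 = 1, so 1 day after Friday is Saturday.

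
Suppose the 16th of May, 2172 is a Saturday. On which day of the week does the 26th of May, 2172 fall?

Within May 2172: 26 − 16 = 10 days.
10 mod 7 = 3, so 3 days after Saturday is Tuesday.

Tuesday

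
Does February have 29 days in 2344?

Yes

2344 is a leap year.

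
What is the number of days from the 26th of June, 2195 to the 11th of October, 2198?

Day-of-year of June 26, 2195: 177.
Day-of-year of October 11, 2198: 284.
2195 has 365 days, so 365 − 177 = 188 days remain in 2195.
Full years: 2196: 366; 2197: 365. Sum = 731.
Total: 188 + 731 + 284 = 1203 days.

1203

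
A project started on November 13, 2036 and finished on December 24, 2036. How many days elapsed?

41

November 2036: 30 − 13 = 17 days remain.
December 1–24, 2036: 24 days.
Total: 17 + 24 = 41 days.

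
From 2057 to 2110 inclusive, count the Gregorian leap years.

Years divisible by 4: 2060, 2064, …, 2108 — 13 in all.
Of these, 2100 is divisible by 100 but not 400, so not leap.
Leap years: 13 − 1 = 12.

12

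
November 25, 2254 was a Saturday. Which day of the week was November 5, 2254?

Sunday

Count forward from the earlier date (November 5, 2254) to the later (November 25, 2254):
Within November 2254: 25 − 5 = 20 days.
20 mod 7 = 6, so 6 days before Saturday is Sunday.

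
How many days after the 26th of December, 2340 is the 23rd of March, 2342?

452

December 2340: 31 − 26 = 5 days remain.
Then 14 full months totalling 424 days.
March 1–23, 2342: 23 days.
Total: 5 + 424 + 23 = 452 days.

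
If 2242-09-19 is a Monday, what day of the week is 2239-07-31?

Count forward from the earlier date (July 31, 2239) to the later (September 19, 2242):
July 31, 2239 → July 31, 2240: 366 days (2240 is a leap year).
July 31, 2240 → July 31, 2241: 365 days.
July 31, 2241 → July 31, 2242: 365 days.
July 2242: 31 − 31 = 0 days remain.
Then August (31): 31 days.
September 1–19, 2242: 19 days.
Residual: 50 days.
Total: 1146 days.
1146 mod 7 = 5, so 5 days before Monday is Wednesday.

Wednesday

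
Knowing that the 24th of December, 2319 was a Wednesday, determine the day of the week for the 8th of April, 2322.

Saturday

December 24, 2319 → December 24, 2320: 366 days (2320 is a leap year).
December 24, 2320 → December 24, 2321: 365 days.
December 2321: 31 − 24 = 7 days remain.
Then January (31), February 2322 (28), March (31): 31 + 28 + 31 = 90 days.
April 1–8, 2322: 8 days.
Residual: 105 days.
Total: 836 days.
836 mod 7 = 3, so 3 days after Wednesday is Saturday.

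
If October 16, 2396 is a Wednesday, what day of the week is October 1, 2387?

Thursday

Count forward from the earlier date (October 1, 2387) to the later (October 16, 2396):
From October 1, 2387 to October 1, 2396: 9 years, of which 3 contain a Feb 29 — 6×365 + 3×366 = 3288 days.
Within October 2396: 16 − 1 = 15 days.
Total: 3303 days.
3303 mod 7 = 6, so 6 days before Wednesday is Thursday.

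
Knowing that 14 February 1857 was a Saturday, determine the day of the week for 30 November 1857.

February 1857: 28 − 14 = 14 days remain (1857 is not a leap year, so February has 28 days).
Then March (31), April (30), May (31), June (30), July (31), August (31), September (30), October (31): 31 + 30 + 31 + 30 + 31 + 31 + 30 + 31 = 245 days.
November 1–30, 1857: 30 days.
Total: 14 + 245 + 30 = 289 days.
289 mod 7 = 2, so 2 days after Saturday is Monday.

Monday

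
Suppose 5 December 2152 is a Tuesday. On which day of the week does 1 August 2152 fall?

Tuesday

Count forward from the earlier date (August 1, 2152) to the later (December 5, 2152):
August 2152: 31 − 1 = 30 days remain.
Then September (30), October (31), November (30): 30 + 31 + 30 = 91 days.
December 1–5, 2152: 5 days.
Total: 30 + 91 + 5 = 126 days.
126 is a multiple of 7, so 1 August 2152 falls on the same weekday: Tuesday.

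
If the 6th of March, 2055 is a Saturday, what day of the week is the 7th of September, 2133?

Day-of-year of March 6, 2055: 65.
Day-of-year of September 7, 2133: 250.
2055 has 365 days, so 365 − 65 = 300 days remain in 2055.
Full years 2056–2132: 58 common + 19 leap = 58×365 + 19×366 = 28124 days.
Total: 300 + 28124 + 250 = 28674 days.
28674 mod 7 = 2, so 2 days after Saturday is Monday.

Monday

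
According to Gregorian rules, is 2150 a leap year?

No

2150 is not a leap year.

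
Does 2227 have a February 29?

2227 is not a leap year.

No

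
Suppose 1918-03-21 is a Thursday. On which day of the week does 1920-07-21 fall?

Wednesday

March 1918: 31 − 21 = 10 days remain.
Then 27 full months totalling 822 days.
July 1–21, 1920: 21 days.
Total: 10 + 822 + 21 = 853 days.
853 mod 7 = 6, so 6 days after Thursday is Wednesday.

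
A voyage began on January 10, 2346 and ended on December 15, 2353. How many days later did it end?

Day-of-year of January 10, 2346: 10.
Day-of-year of December 15, 2353: 349.
2346 has 365 days, so 365 − 10 = 355 days remain in 2346.
Full years: 2347: 365; 2348: 366; 2349: 365; 2350: 365; 2351: 365; 2352: 366. Sum = 2192.
Total: 355 + 2192 + 349 = 2896 days.

2896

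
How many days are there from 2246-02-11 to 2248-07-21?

February 11, 2246 → February 11, 2247: 365 days.
February 11, 2247 → February 11, 2248: 365 days.
February 2248: 29 − 11 = 18 days remain (2248 is a leap year, so February has 29 days).
Then March (31), April (30), May (31), June (30): 31 + 30 + 31 + 30 = 122 days.
July 1–21, 2248: 21 days.
Residual: 161 days.
Total: 891 days.

891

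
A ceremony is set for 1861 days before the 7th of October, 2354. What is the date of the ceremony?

the 2nd of September, 2349

Count 1861 days before October 7, 2354:
September 2, 2349 → September 2, 2350: 365 days.
September 2, 2350 → September 2, 2351: 365 days.
September 2, 2351 → September 2, 2352: 366 days (2352 is a leap year).
September 2, 2352 → September 2, 2353: 365 days.
September 2, 2353 → September 2, 2354: 365 days.
September 2354: 30 − 2 = 28 days remain.
October 1–7, 2354: 7 days.
Residual: 35 days.
Total: 1861 days.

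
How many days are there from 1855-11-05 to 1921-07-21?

Day-of-year of November 5, 1855: 309.
Day-of-year of July 21, 1921: 202.
1855 has 365 days, so 365 − 309 = 56 days remain in 1855.
Full years 1856–1920: 49 common + 16 leap = 49×365 + 16×366 = 23741 days.
Total: 56 + 23741 + 202 = 23999 days.

23999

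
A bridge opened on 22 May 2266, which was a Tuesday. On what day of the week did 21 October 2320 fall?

From May 22, 2266 to May 22, 2320: 54 years, of which 13 contain a Feb 29 — 41×365 + 13×366 = 19723 days.
(2300 is not a leap year (divisible by 100 but not 400).)
May 2320: 31 − 22 = 9 days remain.
Then June (30), July (31), August (31), September (30): 30 + 31 + 31 + 30 = 122 days.
October 1–21, 2320: 21 days.
Residual: 152 days.
Total: 19875 days.
19875 mod 7 = 2, so 2 days after Tuesday is Thursday.

Thursday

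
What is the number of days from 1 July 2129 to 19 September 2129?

80

July 2129: 31 − 1 = 30 days remain.
Then August (31): 31 days.
September 1–19, 2129: 19 days.
Total: 30 + 31 + 19 = 80 days.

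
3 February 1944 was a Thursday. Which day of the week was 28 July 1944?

February 1944: 29 − 3 = 26 days remain (1944 is a leap year, so February has 29 days).
Then March (31), April (30), May (31), June (30): 31 + 30 + 31 + 30 = 122 days.
July 1–28, 1944: 28 days.
Total: 26 + 122 + 28 = 176 days.
176 mod 7 = 1, so 1 day after Thursday is Friday.

Friday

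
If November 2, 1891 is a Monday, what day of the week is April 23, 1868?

Thursday

Count forward from the earlier date (April 23, 1868) to the later (November 2, 1891):
Day-of-year of April 23, 1868: 114.
Day-of-year of November 2, 1891: 306.
1868 has 366 days, so 366 − 114 = 252 days remain in 1868.
Full years 1869–1890: 17 common + 5 leap = 17×365 + 5×366 = 8035 days.
Total: 252 + 8035 + 306 = 8593 days.
8593 mod 7 = 4, so 4 days before Monday is Thursday.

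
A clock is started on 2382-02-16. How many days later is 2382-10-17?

243

February 2382: 28 − 16 = 12 days remain (2382 is not a leap year, so February has 28 days).
Then March (31), April (30), May (31), June (30), July (31), August (31), September (30): 31 + 30 + 31 + 30 + 31 + 31 + 30 = 214 days.
October 1–17, 2382: 17 days.
Total: 12 + 214 + 17 = 243 days.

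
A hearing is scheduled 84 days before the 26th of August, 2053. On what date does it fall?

the 3rd of June, 2053

Count 84 days before August 26, 2053:
June 2053: 30 − 3 = 27 days remain.
Then July (31): 31 days.
August 1–26, 2053: 26 days.
Total: 27 + 31 + 26 = 84 days.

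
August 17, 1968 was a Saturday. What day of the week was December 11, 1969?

Thursday

August 1968: 31 − 17 = 14 days remain.
Then 15 full months totalling 456 days.
December 1–11, 1969: 11 days.
Total: 14 + 456 + 11 = 481 days.
481 mod 7 = 5, so 5 days after Saturday is Thursday.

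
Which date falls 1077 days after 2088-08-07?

2091-07-20

Count 1077 days after August 7, 2088:
August 7, 2088 → August 7, 2089: 365 days.
August 7, 2089 → August 7, 2090: 365 days.
August 2090: 31 − 7 = 24 days remain.
Then 10 full months totalling 303 days.
July 1–20, 2091: 20 days.
Residual: 347 days.
Total: 1077 days.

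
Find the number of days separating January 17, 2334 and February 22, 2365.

From January 17, 2334 to January 17, 2365: 31 years, of which 8 contain a Feb 29 — 23×365 + 8×366 = 11323 days.
January 2365: 31 − 17 = 14 days remain.
February 1–22, 2365: 22 days (2365 is not a leap year).
Residual: 36 days.
Total: 11359 days.

11359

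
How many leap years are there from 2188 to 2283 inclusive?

Years divisible by 4: 2188, 2192, …, 2280 — 24 in all.
Of these, 2200 is divisible by 100 but not 400, so not leap.
Leap years: 24 − 1 = 23.

23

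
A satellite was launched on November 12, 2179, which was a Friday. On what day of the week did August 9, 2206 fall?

Saturday

Day-of-year of November 12, 2179: 316.
Day-of-year of August 9, 2206: 221.
2179 has 365 days, so 365 − 316 = 49 days remain in 2179.
Full years 2180–2205: 20 common + 6 leap = 20×365 + 6×366 = 9496 days.
Total: 49 + 9496 + 221 = 9766 days.
9766 mod 7 = 1, so 1 day after Friday is Saturday.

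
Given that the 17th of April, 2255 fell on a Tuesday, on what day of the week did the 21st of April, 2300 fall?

Day-of-year of April 17, 2255: 107.
Day-of-year of April 21, 2300: 111.
2255 has 365 days, so 365 − 107 = 258 days remain in 2255.
Full years 2256–2299: 33 common + 11 leap = 33×365 + 11×366 = 16071 days.
Total: 258 + 16071 + 111 = 16440 days.
16440 mod 7 = 4, so 4 days after Tuesday is Saturday.

Saturday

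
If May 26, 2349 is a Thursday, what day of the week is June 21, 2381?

From May 26, 2349 to May 26, 2381: 32 years, of which 8 contain a Feb 29 — 24×365 + 8×366 = 11688 days.
May 2381: 31 − 26 = 5 days remain.
June 1–21, 2381: 21 days.
Residual: 26 days.
Total: 11714 days.
11714 mod 7 = 3, so 3 days after Thursday is Sunday.

Sunday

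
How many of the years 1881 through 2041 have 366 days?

Years divisible by 4: 1884, 1888, …, 2040 — 40 in all.
Of these, 1900 is divisible by 100 but not 400, so not leap.
2000 is divisible by 400, so still leap.
Leap years: 40 − 1 = 39.

39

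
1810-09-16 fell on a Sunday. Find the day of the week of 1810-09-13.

Thursday

Count forward from the earlier date (September 13, 1810) to the later (September 16, 1810):
Within September 1810: 16 − 13 = 3 days.
3 mod 7 = 3, so 3 days before Sunday is Thursday.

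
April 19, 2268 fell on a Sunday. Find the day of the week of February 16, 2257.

Monday

Count forward from the earlier date (February 16, 2257) to the later (April 19, 2268):
Day-of-year of February 16, 2257: 47.
Day-of-year of April 19, 2268: 110.
2257 has 365 days, so 365 − 47 = 318 days remain in 2257.
Full years 2258–2267: 8 common + 2 leap = 8×365 + 2×366 = 3652 days.
Total: 318 + 3652 + 110 = 4080 days.
4080 mod 7 = 6, so 6 days before Sunday is Monday.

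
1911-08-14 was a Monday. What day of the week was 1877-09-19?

Wednesday

Count forward from the earlier date (September 19, 1877) to the later (August 14, 1911):
From September 19, 1877 to September 19, 1910: 33 years, of which 7 contain a Feb 29 — 26×365 + 7×366 = 12052 days.
(1900 is not a leap year (divisible by 100 but not 400).)
September 1910: 30 − 19 = 11 days remain.
Then 10 full months totalling 304 days.
August 1–14, 1911: 14 days.
Residual: 329 days.
Total: 12381 days.
12381 mod 7 = 5, so 5 days before Monday is Wednesday.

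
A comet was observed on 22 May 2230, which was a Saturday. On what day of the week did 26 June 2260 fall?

Tuesday

Day-of-year of May 22, 2230: 142.
Day-of-year of June 26, 2260: 178.
2230 has 365 days, so 365 − 142 = 223 days remain in 2230.
Full years 2231–2259: 22 common + 7 leap = 22×365 + 7×366 = 10592 days.
Total: 223 + 10592 + 178 = 10993 days.
10993 mod 7 = 3, so 3 days after Saturday is Tuesday.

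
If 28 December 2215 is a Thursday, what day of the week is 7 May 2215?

Count forward from the earlier date (May 7, 2215) to the later (December 28, 2215):
May 2215: 31 − 7 = 24 days remain.
Then June (30), July (31), August (31), September (30), October (31), November (30): 30 + 31 + 31 + 30 + 31 + 30 = 183 days.
December 1–28, 2215: 28 days.
Total: 24 + 183 + 28 = 235 days.
235 mod 7 = 4, so 4 days before Thursday is Sunday.

Sunday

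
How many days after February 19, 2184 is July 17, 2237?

From February 19, 2184 to February 19, 2237: 53 years, of which 13 contain a Feb 29 — 40×365 + 13×366 = 19358 days.
(2200 is not a leap year (divisible by 100 but not 400).)
February 2237: 28 − 19 = 9 days remain (2237 is not a leap year, so February has 28 days).
Then March (31), April (30), May (31), June (30): 31 + 30 + 31 + 30 = 122 days.
July 1–17, 2237: 17 days.
Residual: 148 days.
Total: 19506 days.

19506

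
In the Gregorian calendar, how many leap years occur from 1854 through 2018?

40

Years divisible by 4: 1856, 1860, …, 2016 — 41 in all.
Of these, 1900 is divisible by 100 but not 400, so not leap.
2000 is divisible by 400, so still leap.
Leap years: 41 − 1 = 40.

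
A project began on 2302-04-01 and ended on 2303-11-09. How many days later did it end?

587

Day-of-year of April 1, 2302: 91.
Day-of-year of November 9, 2303: 313.
2302 has 365 days, so 365 − 91 = 274 days remain in 2302.
Total: 274 + 313 = 587 days.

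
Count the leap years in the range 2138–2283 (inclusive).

Years divisible by 4: 2140, 2144, …, 2280 — 36 in all.
Of these, 2200 is divisible by 100 but not 400, so not leap.
Leap years: 36 − 1 = 35.

35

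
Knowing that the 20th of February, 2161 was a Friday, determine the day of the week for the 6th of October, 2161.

February 2161: 28 − 20 = 8 days remain (2161 is not a leap year, so February has 28 days).
Then March (31), April (30), May (31), June (30), July (31), August (31), September (30): 31 + 30 + 31 + 30 + 31 + 31 + 30 = 214 days.
October 1–6, 2161: 6 days.
Total: 8 + 214 + 6 = 228 days.
228 mod 7 = 4, so 4 days after Friday is Tuesday.

Tuesday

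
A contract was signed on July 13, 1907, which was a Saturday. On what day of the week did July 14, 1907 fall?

Within July 1907: 14 − 13 = 1 day.
1 mod 7 = 1, so 1 day after Saturday is Sunday.

Sunday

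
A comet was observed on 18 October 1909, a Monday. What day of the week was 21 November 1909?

October 1909: 31 − 18 = 13 days remain.
November 1–21, 1909: 21 days.
Total: 13 + 21 = 34 days.
34 mod 7 = 6, so 6 days after Monday is Sunday.

Sunday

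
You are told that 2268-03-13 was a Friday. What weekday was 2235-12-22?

Tuesday

Count forward from the earlier date (December 22, 2235) to the later (March 13, 2268):
From December 22, 2235 to December 22, 2267: 32 years, of which 8 contain a Feb 29 — 24×365 + 8×366 = 11688 days.
December 2267: 31 − 22 = 9 days remain.
Then January (31), February 2268 (29): 31 + 29 = 60 days.
March 1–13, 2268: 13 days.
Residual: 82 days.
Total: 11770 days.
11770 mod 7 = 3, so 3 days before Friday is Tuesday.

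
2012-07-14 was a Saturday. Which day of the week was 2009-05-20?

Wednesday

Count forward from the earlier date (May 20, 2009) to the later (July 14, 2012):
May 20, 2009 → May 20, 2010: 365 days.
May 20, 2010 → May 20, 2011: 365 days.
May 20, 2011 → May 20, 2012: 366 days (2012 is a leap year).
May 2012: 31 − 20 = 11 days remain.
Then June (30): 30 days.
July 1–14, 2012: 14 days.
Residual: 55 days.
Total: 1151 days.
1151 mod 7 = 3, so 3 days before Saturday is Wednesday.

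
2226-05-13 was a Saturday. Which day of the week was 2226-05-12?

Friday

Count forward from the earlier date (May 12, 2226) to the later (May 13, 2226):
Within May 2226: 13 − 12 = 1 day.
1 mod 7 = 1, so 1 day before Saturday is Friday.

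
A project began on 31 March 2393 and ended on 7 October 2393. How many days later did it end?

March 2393: 31 − 31 = 0 days remain.
Then April (30), May (31), June (30), July (31), August (31), September (30): 30 + 31 + 30 + 31 + 31 + 30 = 183 days.
October 1–7, 2393: 7 days.
Total: 0 + 183 + 7 = 190 days.

190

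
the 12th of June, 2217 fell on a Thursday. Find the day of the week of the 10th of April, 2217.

Thursday

Count forward from the earlier date (April 10, 2217) to the later (June 12, 2217):
April 2217: 30 − 10 = 20 days remain.
Then May (31): 31 days.
June 1–12, 2217: 12 days.
Total: 20 + 31 + 12 = 63 days.
63 is a multiple of 7, so the 10th of April, 2217 falls on the same weekday: Thursday.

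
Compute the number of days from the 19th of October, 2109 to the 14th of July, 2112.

999

October 19, 2109 → October 19, 2110: 365 days.
October 19, 2110 → October 19, 2111: 365 days.
October 2111: 31 − 19 = 12 days remain.
Then November (30), December (31), January (31), February 2112 (29), March (31), April (30), May (31), June (30): 30 + 31 + 31 + 29 + 31 + 30 + 31 + 30 = 243 days.
July 1–14, 2112: 14 days.
Residual: 269 days.
Total: 999 days.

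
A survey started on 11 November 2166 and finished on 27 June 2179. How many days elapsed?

Day-of-year of November 11, 2166: 315.
Day-of-year of June 27, 2179: 178.
2166 has 365 days, so 365 − 315 = 50 days remain in 2166.
Full years 2167–2178: 9 common + 3 leap = 9×365 + 3×366 = 4383 days.
Total: 50 + 4383 + 178 = 4611 days.

4611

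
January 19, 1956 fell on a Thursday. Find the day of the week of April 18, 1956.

Wednesday

January 1956: 31 − 19 = 12 days remain.
Then February 1956 (29), March (31): 29 + 31 = 60 days.
April 1–18, 1956: 18 days.
Total: 12 + 60 + 18 = 90 days.
90 mod 7 = 6, so 6 days after Thursday is Wednesday.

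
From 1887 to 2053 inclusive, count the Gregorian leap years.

41

Years divisible by 4: 1888, 1892, …, 2052 — 42 in all.
Of these, 1900 is divisible by 100 but not 400, so not leap.
2000 is divisible by 400, so still leap.
Leap years: 42 − 1 = 41.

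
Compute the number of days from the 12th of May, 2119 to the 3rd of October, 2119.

May 2119: 31 − 12 = 19 days remain.
Then June (30), July (31), August (31), September (30): 30 + 31 + 31 + 30 = 122 days.
October 1–3, 2119: 3 days.
Total: 19 + 122 + 3 = 144 days.

144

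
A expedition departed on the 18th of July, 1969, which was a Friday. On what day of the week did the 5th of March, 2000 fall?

Sunday

From July 18, 1969 to July 18, 1999: 30 years, of which 7 contain a Feb 29 — 23×365 + 7×366 = 10957 days.
July 1999: 31 − 18 = 13 days remain.
Then August (31), September (30), October (31), November (30), December (31), January (31), February 2000 (29): 31 + 30 + 31 + 30 + 31 + 31 + 29 = 213 days.
March 1–5, 2000: 5 days.
Residual: 231 days.
Total: 11188 days.
11188 mod 7 = 2, so 2 days after Friday is Sunday.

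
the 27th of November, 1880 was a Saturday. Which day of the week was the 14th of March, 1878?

Count forward from the earlier date (March 14, 1878) to the later (November 27, 1880):
Day-of-year of March 14, 1878: 73.
Day-of-year of November 27, 1880: 332.
1878 has 365 days, so 365 − 73 = 292 days remain in 1878.
Full years: 1879: 365. Sum = 365.
Total: 292 + 365 + 332 = 989 days.
989 mod 7 = 2, so 2 days before Saturday is Thursday.

Thursday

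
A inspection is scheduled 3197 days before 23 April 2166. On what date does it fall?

22 July 2157

Count 3197 days before April 23, 2166:
Day-of-year of July 22, 2157: 203.
Day-of-year of April 23, 2166: 113.
2157 has 365 days, so 365 − 203 = 162 days remain in 2157.
Full years 2158–2165: 6 common + 2 leap = 6×365 + 2×366 = 2922 days.
Total: 162 + 2922 + 113 = 3197 days.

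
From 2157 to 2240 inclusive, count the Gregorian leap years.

Years divisible by 4: 2160, 2164, …, 2240 — 21 in all.
Of these, 2200 is divisible by 100 but not 400, so not leap.
Leap years: 21 − 1 = 20.

20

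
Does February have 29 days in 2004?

Yes

2004 is a leap year.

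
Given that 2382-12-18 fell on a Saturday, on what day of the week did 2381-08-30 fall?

Sunday

Count forward from the earlier date (August 30, 2381) to the later (December 18, 2382):
August 2381: 31 − 30 = 1 day remains.
Then 15 full months totalling 456 days.
December 1–18, 2382: 18 days.
Total: 1 + 456 + 18 = 475 days.
475 mod 7 = 6, so 6 days before Saturday is Sunday.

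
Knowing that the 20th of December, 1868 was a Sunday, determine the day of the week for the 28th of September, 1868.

Monday

Count forward from the earlier date (September 28, 1868) to the later (December 20, 1868):
September 1868: 30 − 28 = 2 days remain.
Then October (31), November (30): 31 + 30 = 61 days.
December 1–20, 1868: 20 days.
Total: 2 + 61 + 20 = 83 days.
83 mod 7 = 6, so 6 days before Sunday is Monday.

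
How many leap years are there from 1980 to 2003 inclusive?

Years divisible by 4 in [1980, 2003]: 1980, 1984, 1988, 1992, 1996, 2000.
2000 is divisible by 400, so still leap.
No century exceptions apply. Count: 6.

6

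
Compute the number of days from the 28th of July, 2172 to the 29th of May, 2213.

14914

Day-of-year of July 28, 2172: 210.
Day-of-year of May 29, 2213: 149.
2172 has 366 days, so 366 − 210 = 156 days remain in 2172.
Full years 2173–2212: 31 common + 9 leap = 31×365 + 9×366 = 14609 days.
Total: 156 + 14609 + 149 = 14914 days.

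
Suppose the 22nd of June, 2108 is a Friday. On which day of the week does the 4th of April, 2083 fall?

Sunday

Count forward from the earlier date (April 4, 2083) to the later (June 22, 2108):
From April 4, 2083 to April 4, 2108: 25 years, of which 6 contain a Feb 29 — 19×365 + 6×366 = 9131 days.
(2100 is not a leap year (divisible by 100 but not 400).)
April 2108: 30 − 4 = 26 days remain.
Then May (31): 31 days.
June 1–22, 2108: 22 days.
Residual: 79 days.
Total: 9210 days.
9210 mod 7 = 5, so 5 days before Friday is Sunday.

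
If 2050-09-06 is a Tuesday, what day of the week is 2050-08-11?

Thursday

Count forward from the earlier date (August 11, 2050) to the later (September 6, 2050):
August 2050: 31 − 11 = 20 days remain.
September 1–6, 2050: 6 days.
Total: 20 + 6 = 26 days.
26 mod 7 = 5, so 5 days before Tuesday is Thursday.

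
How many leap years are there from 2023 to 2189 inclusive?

Years divisible by 4: 2024, 2028, …, 2188 — 42 in all.
Of these, 2100 is divisible by 100 but not 400, so not leap.
Leap years: 42 − 1 = 41.

41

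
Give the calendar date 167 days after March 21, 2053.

September 4, 2053

Count 167 days after March 21, 2053:
March 2053: 31 − 21 = 10 days remain.
Then April (30), May (31), June (30), July (31), August (31): 30 + 31 + 30 + 31 + 31 = 153 days.
September 1–4, 2053: 4 days.
Total: 10 + 153 + 4 = 167 days.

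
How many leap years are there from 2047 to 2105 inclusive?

14

Years divisible by 4: 2048, 2052, …, 2104 — 15 in all.
Of these, 2100 is divisible by 100 but not 400, so not leap.
Leap years: 15 − 1 = 14.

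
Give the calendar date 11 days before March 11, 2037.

February 28, 2037

Count 11 days before March 11, 2037:
February 2037: 28 − 28 = 0 days remain (2037 is not a leap year, so February has 28 days).
March 1–11, 2037: 11 days.
Total: 0 + 11 = 11 days.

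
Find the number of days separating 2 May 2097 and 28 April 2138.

Day-of-year of May 2, 2097: 122.
Day-of-year of April 28, 2138: 118.
2097 has 365 days, so 365 − 122 = 243 days remain in 2097.
Full years 2098–2137: 31 common + 9 leap = 31×365 + 9×366 = 14609 days.
Total: 243 + 14609 + 118 = 14970 days.

14970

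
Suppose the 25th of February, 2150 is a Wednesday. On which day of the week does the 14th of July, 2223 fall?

Monday

From February 25, 2150 to February 25, 2223: 73 years, of which 17 contain a Feb 29 — 56×365 + 17×366 = 26662 days.
(2200 is not a leap year (divisible by 100 but not 400).)
February 2223: 28 − 25 = 3 days remain (2223 is not a leap year, so February has 28 days).
Then March (31), April (30), May (31), June (30): 31 + 30 + 31 + 30 = 122 days.
July 1–14, 2223: 14 days.
Residual: 139 days.
Total: 26801 days.
26801 mod 7 = 5, so 5 days after Wednesday is Monday.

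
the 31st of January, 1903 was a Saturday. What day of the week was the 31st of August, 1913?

Sunday

From January 31, 1903 to January 31, 1913: 10 years, of which 3 contain a Feb 29 — 7×365 + 3×366 = 3653 days.
January 1913: 31 − 31 = 0 days remain.
Then February 1913 (28), March (31), April (30), May (31), June (30), July (31): 28 + 31 + 30 + 31 + 30 + 31 = 181 days.
August 1–31, 1913: 31 days.
Residual: 212 days.
Total: 3865 days.
3865 mod 7 = 1, so 1 day after Saturday is Sunday.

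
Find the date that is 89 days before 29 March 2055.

30 December 2054

Count 89 days before March 29, 2055:
December 2054: 31 − 30 = 1 day remains.
Then January (31), February 2055 (28): 31 + 28 = 59 days.
March 1–29, 2055: 29 days.
Residual: 89 days.
Total: 89 days.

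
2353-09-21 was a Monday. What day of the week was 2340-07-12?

Count forward from the earlier date (July 12, 2340) to the later (September 21, 2353):
Day-of-year of July 12, 2340: 194.
Day-of-year of September 21, 2353: 264.
2340 has 366 days, so 366 − 194 = 172 days remain in 2340.
Full years 2341–2352: 9 common + 3 leap = 9×365 + 3×366 = 4383 days.
Total: 172 + 4383 + 264 = 4819 days.
4819 mod 7 = 3, so 3 days before Monday is Friday.

Friday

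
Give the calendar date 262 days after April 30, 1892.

January 17, 1893

Count 262 days after April 30, 1892:
April 1892: 30 − 30 = 0 days remain.
Then May (31), June (30), July (31), August (31), September (30), October (31), November (30), December (31): 31 + 30 + 31 + 31 + 30 + 31 + 30 + 31 = 245 days.
January 1–17, 1893: 17 days.
Residual: 262 days.
Total: 262 days.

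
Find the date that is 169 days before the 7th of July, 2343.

the 19th of January, 2343

Count 169 days before July 7, 2343:
January 2343: 31 − 19 = 12 days remain.
Then February 2343 (28), March (31), April (30), May (31), June (30): 28 + 31 + 30 + 31 + 30 = 150 days.
July 1–7, 2343: 7 days.
Total: 12 + 150 + 7 = 169 days.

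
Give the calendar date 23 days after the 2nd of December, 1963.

the 25th of December, 1963

Count 23 days after December 2, 1963:
Within December 1963: 25 − 2 = 23 days.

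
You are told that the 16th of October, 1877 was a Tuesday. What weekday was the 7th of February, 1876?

Monday

Count forward from the earlier date (February 7, 1876) to the later (October 16, 1877):
Day-of-year of February 7, 1876: 38.
Day-of-year of October 16, 1877: 289.
1876 has 366 days, so 366 − 38 = 328 days remain in 1876.
Total: 328 + 289 = 617 days.
617 mod 7 = 1, so 1 day before Tuesday is Monday.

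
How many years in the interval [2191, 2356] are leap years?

Years divisible by 4: 2192, 2196, …, 2356 — 42 in all.
Of these, 2200, 2300 are divisible by 100 but not 400, so not leap.
Leap years: 42 − 2 = 40.

40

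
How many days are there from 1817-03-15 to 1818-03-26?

Day-of-year of March 15, 1817: 74.
Day-of-year of March 26, 1818: 85.
1817 has 365 days, so 365 − 74 = 291 days remain in 1817.
Total: 291 + 85 = 376 days.

376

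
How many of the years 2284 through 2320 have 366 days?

9

Years divisible by 4 in [2284, 2320]: 2284, 2288, 2292, 2296, 2300, 2304, 2308, 2312, 2316, 2320.
Of these, 2300 is divisible by 100 but not 400, so not leap.
Leap years: 10 − 1 = 9.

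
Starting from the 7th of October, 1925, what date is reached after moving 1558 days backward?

the 2nd of July, 1921

Count 1558 days before October 7, 1925:
July 2, 1921 → July 2, 1922: 365 days.
July 2, 1922 → July 2, 1923: 365 days.
July 2, 1923 → July 2, 1924: 366 days (1924 is a leap year).
July 2, 1924 → July 2, 1925: 365 days.
July 1925: 31 − 2 = 29 days remain.
Then August (31), September (30): 31 + 30 = 61 days.
October 1–7, 1925: 7 days.
Residual: 97 days.
Total: 1558 days.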